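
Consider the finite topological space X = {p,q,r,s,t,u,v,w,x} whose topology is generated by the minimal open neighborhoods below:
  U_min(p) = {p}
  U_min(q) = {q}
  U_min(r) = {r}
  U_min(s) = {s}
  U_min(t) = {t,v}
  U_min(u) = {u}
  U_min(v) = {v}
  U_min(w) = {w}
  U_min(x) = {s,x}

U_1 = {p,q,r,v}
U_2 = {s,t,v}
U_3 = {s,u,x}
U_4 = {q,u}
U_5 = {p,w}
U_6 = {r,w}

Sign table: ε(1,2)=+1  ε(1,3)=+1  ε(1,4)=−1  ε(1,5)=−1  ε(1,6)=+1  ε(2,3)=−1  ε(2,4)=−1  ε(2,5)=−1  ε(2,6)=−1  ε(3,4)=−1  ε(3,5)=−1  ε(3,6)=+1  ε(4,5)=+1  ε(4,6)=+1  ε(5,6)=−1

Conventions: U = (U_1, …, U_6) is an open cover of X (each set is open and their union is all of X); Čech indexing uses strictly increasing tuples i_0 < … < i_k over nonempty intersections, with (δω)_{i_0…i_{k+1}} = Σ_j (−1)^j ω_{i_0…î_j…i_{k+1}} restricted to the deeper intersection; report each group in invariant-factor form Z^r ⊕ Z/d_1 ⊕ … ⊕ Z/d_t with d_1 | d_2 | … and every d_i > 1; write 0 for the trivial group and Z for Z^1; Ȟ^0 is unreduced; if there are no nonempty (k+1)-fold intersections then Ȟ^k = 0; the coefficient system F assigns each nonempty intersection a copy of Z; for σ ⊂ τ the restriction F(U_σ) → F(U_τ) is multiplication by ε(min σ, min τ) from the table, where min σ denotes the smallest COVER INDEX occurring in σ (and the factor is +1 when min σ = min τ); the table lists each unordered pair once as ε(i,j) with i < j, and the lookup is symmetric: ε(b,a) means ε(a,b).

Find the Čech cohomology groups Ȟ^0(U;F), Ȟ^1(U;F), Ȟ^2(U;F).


nonempty overlaps:
  U12={v} U14={q} U15={p} U16={r} U23={s} U34={u} U56={w}
C dims 6,7; δ0: rk 6, SNF 1^5·2
degree 0: 6−6−0 = 0 → Ȟ^0 ≅ 0
degree 1: 7−0−6 = 1 plus torsion [2] → Ȟ^1 ≅ Z ⊕ Z/2
degree 2: 0−0−0 = 0 → Ȟ^2 ≅ 0

Ȟ^0 = 0, Ȟ^1 = Z ⊕ Z/2, Ȟ^2 = 0


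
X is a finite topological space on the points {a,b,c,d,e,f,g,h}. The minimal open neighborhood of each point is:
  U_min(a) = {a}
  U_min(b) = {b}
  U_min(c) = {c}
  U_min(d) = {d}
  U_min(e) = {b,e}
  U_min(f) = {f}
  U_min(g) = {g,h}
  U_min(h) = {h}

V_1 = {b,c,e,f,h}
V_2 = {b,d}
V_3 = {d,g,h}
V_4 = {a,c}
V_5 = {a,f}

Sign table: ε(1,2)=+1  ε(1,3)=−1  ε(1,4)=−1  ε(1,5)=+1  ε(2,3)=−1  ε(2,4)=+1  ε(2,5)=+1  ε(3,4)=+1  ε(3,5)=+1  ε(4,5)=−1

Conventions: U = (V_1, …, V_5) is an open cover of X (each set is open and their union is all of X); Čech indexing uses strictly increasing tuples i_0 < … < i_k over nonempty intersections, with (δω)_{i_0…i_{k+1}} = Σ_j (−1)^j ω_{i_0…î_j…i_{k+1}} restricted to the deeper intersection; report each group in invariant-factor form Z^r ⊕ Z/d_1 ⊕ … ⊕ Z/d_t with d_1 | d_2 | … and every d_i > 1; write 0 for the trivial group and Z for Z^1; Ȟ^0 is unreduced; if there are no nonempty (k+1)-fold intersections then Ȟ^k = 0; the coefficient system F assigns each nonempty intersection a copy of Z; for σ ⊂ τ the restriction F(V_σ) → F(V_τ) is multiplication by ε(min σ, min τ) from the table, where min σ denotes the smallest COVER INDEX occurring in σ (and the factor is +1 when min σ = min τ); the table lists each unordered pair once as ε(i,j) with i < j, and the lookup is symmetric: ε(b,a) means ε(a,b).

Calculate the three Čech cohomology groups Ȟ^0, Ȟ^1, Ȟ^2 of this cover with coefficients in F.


nerve simplices:
  V12={b} V13={h} V14={c} V15={f} V23={d} V45={a}
C dims 5,6; δ0: rk 4, SNF 1^4
degree 0: 5−4−0 = 1 → Ȟ^0 ≅ Z
degree 1: 6−0−4 = 2 → Ȟ^1 ≅ Z^2
degree 2: 0−0−0 = 0 → Ȟ^2 ≅ 0

Ȟ^0 ≅ Z,  Ȟ^1 ≅ Z^2,  Ȟ^2 ≅ 0


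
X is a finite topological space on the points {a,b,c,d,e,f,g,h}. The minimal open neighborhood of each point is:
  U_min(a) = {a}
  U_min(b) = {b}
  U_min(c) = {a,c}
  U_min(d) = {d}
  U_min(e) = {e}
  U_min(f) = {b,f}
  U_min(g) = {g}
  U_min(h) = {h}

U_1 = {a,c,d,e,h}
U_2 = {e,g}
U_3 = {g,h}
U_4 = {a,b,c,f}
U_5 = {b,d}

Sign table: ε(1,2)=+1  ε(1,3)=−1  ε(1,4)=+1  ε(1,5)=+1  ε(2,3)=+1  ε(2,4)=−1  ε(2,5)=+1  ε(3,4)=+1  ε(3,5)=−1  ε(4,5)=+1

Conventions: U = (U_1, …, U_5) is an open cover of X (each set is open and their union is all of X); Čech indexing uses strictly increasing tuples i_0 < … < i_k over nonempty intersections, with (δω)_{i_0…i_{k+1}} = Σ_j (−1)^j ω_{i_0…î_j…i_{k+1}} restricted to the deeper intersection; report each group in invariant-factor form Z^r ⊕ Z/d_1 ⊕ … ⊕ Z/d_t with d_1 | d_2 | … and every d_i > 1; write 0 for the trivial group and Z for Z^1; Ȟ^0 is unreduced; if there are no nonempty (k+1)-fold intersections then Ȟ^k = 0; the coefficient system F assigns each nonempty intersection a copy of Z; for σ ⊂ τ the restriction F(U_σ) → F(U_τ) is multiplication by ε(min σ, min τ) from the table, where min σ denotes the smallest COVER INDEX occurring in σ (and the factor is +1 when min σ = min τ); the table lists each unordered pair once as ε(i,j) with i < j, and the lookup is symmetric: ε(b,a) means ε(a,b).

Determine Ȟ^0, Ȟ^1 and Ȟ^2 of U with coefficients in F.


Ȟ^0 ≅ 0, Ȟ^1 ≅ Z ⊕ Z/2, Ȟ^2 ≅ 0

nerve of the cover:
  U12={e} U13={h} U14={a,c} U15={d} U23={g} U45={b}
C dims 5,6; δ0: rk 5, SNF 1^4·2
Ȟ^0 = (5 − 5) − 0 = 0, so Ȟ^0 ≅ 0
Ȟ^1 = (6 − 0) − 5 = 1 plus torsion [2], so Ȟ^1 ≅ Z ⊕ Z/2
Ȟ^2 = (0 − 0) − 0 = 0, so Ȟ^2 ≅ 0


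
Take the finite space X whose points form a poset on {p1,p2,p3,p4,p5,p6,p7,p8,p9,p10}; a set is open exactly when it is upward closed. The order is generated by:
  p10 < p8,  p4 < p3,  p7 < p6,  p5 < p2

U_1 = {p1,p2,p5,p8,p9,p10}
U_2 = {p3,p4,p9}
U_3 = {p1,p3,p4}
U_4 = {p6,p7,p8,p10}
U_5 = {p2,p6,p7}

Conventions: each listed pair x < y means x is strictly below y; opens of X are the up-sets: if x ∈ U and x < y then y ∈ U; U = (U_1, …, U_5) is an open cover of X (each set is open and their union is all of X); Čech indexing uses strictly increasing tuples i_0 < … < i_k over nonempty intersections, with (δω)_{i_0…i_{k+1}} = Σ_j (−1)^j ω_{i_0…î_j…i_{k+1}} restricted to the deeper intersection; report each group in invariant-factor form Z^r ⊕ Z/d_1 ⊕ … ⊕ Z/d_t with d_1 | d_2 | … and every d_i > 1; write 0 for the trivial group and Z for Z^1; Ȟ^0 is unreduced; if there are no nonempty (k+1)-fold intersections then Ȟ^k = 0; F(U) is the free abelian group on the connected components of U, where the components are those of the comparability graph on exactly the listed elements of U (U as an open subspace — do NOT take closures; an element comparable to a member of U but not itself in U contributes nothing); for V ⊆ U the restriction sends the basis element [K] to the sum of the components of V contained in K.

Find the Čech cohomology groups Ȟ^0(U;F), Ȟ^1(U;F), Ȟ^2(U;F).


Ȟ^0(U;F) ≅ Z^6, Ȟ^1(U;F) ≅ 0 and Ȟ^2(U;F) ≅ 0

nerve simplices:
  U12={p9} U13={p1} U14={p8,p10} U15={p2} U23={p3,p4} U45={p6,p7}
components per intersection:
  U1: {p1} {p2,p5} {p8,p10} {p9}
  U2: {p3,p4} {p9}
  U3: {p1} {p3,p4}
  U4: {p6,p7} {p8,p10}
  U5: {p2} {p6,p7}
  U12: {p9}
  U13: {p1}
  U14: {p8,p10}
  U15: {p2}
  U23: {p3,p4}
  U45: {p6,p7}
C dims 12,6; δ0: rk 6, SNF 1^6
degree 0: 12−6−0 = 6 → Ȟ^0 ≅ Z^6
degree 1: 6−0−6 = 0 → Ȟ^1 ≅ 0
degree 2: 0−0−0 = 0 → Ȟ^2 ≅ 0


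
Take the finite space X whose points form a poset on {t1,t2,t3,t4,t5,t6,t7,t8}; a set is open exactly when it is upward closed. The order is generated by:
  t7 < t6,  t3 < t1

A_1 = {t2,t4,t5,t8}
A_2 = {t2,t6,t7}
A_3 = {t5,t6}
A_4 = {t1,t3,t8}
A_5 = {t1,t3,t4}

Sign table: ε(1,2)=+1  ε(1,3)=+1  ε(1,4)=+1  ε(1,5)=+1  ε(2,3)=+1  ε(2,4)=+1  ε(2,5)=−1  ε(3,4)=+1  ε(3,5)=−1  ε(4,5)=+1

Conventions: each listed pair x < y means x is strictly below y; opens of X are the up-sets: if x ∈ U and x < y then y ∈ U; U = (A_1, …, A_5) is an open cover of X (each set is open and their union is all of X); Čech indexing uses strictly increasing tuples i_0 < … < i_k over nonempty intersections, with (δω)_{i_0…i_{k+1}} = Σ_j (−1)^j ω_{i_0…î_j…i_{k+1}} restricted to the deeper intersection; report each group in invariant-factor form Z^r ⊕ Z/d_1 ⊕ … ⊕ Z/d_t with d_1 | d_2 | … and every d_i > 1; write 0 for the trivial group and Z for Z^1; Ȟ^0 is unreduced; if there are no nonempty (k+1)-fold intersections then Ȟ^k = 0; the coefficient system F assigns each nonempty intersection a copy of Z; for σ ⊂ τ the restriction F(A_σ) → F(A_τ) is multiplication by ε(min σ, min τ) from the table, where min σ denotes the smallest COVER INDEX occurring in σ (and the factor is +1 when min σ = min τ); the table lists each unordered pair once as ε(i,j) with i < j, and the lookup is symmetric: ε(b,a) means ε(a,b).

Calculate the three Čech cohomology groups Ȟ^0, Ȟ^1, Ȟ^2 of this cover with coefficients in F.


Ȟ^0(U;F) ≅ Z, Ȟ^1(U;F) ≅ Z^2 and Ȟ^2(U;F) ≅ 0

nonempty overlaps:
  A12={t2} A13={t5} A14={t8} A15={t4} A23={t6} A45={t1,t3}
C dims 5,6; δ0: rk 4, SNF 1^4
degree 0: 5−4−0 = 1 → Ȟ^0 ≅ Z
degree 1: 6−0−4 = 2 → Ȟ^1 ≅ Z^2
degree 2: 0−0−0 = 0 → Ȟ^2 ≅ 0


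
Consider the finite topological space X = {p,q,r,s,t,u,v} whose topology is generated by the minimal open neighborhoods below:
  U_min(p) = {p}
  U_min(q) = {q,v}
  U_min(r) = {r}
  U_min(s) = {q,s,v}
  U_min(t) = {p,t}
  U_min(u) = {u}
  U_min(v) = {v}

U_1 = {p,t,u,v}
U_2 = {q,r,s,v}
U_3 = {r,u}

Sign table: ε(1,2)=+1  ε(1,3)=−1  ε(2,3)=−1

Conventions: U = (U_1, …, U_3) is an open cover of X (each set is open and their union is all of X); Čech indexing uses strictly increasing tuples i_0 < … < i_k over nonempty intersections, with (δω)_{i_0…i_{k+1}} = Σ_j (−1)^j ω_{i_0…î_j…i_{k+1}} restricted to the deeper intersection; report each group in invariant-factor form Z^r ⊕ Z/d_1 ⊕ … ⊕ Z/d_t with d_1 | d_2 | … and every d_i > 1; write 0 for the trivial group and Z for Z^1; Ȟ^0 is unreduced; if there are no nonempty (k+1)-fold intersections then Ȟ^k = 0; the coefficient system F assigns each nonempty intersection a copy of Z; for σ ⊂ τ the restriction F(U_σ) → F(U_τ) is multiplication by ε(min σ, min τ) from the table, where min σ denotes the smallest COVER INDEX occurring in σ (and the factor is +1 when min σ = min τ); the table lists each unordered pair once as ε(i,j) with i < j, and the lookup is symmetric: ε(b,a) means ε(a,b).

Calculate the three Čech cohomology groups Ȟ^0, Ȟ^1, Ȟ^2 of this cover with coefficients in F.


nerve simplices:
  U12={v} U13={u} U23={r}
C dims 3,3; δ0: rk 2, SNF 1^2
degree 0: 3−2−0 = 1 → Ȟ^0 ≅ Z
degree 1: 3−0−2 = 1 → Ȟ^1 ≅ Z
degree 2: 0−0−0 = 0 → Ȟ^2 ≅ 0

Ȟ^0(U;F) ≅ Z,  Ȟ^1(U;F) ≅ Z,  Ȟ^2(U;F) ≅ 0


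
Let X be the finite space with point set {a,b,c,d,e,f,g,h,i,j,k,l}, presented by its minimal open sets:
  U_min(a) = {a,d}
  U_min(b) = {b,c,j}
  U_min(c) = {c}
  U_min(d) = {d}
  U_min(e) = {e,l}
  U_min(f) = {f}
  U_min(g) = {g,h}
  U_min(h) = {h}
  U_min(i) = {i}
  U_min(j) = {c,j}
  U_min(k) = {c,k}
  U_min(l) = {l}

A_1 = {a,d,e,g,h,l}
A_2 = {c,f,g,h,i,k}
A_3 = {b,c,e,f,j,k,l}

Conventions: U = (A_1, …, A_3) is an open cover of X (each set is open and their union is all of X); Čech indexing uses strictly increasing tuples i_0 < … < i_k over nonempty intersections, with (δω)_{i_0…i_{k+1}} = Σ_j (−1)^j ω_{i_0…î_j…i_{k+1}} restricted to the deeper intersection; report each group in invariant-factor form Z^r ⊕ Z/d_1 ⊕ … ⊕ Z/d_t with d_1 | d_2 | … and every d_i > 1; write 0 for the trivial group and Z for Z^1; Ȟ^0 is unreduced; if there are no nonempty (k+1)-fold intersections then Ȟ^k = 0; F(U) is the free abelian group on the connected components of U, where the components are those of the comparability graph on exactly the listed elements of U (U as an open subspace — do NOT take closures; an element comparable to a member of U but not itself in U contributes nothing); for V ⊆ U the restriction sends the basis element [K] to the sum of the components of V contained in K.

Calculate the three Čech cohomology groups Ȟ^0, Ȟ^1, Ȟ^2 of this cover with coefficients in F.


Ȟ^0 ≅ Z^6,  Ȟ^1 ≅ 0,  Ȟ^2 ≅ 0

nerve simplices:
  A12={g,h} A13={e,l} A23={c,f,k}
components per intersection:
  A1: {a,d} {e,l} {g,h}
  A2: {c,k} {f} {g,h} {i}
  A3: {b,c,j,k} {e,l} {f}
  A12: {g,h}
  A13: {e,l}
  A23: {c,k} {f}
C dims 10,4; δ0: rk 4, SNF 1^4
degree 0: 10−4−0 = 6 → Ȟ^0 ≅ Z^6
degree 1: 4−0−4 = 0 → Ȟ^1 ≅ 0
degree 2: 0−0−0 = 0 → Ȟ^2 ≅ 0


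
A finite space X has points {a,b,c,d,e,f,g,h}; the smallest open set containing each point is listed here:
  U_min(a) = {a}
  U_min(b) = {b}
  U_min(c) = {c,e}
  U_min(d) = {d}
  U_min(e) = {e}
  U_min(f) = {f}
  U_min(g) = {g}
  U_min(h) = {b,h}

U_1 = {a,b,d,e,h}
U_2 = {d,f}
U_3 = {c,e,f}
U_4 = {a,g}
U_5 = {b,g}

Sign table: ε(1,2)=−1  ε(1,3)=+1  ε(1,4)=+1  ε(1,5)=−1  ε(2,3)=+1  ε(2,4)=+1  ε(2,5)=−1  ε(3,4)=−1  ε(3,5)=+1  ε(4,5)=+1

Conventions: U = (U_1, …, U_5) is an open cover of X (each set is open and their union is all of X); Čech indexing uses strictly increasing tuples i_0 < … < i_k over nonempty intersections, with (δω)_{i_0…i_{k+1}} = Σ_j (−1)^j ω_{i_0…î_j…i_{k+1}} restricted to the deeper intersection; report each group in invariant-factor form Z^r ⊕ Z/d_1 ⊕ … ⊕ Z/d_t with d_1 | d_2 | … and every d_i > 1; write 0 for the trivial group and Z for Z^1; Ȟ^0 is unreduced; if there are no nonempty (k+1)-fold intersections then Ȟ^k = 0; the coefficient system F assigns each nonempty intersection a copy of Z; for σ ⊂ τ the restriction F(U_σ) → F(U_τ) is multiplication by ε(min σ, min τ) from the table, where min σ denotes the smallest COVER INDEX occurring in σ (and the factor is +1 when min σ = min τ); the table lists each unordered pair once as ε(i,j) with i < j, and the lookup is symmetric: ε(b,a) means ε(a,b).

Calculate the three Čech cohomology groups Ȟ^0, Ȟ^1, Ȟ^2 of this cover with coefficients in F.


nerve simplices:
  U12={d} U13={e} U14={a} U15={b} U23={f} U45={g}
C dims 5,6; δ0: rk 5, SNF 1^4·2
degree 0: 5−5−0 = 0 → Ȟ^0 ≅ 0
degree 1: 6−0−5 = 1 plus torsion [2] → Ȟ^1 ≅ Z ⊕ Z/2
degree 2: 0−0−0 = 0 → Ȟ^2 ≅ 0

Ȟ^0 = 0, Ȟ^1 = Z ⊕ Z/2, Ȟ^2 = 0


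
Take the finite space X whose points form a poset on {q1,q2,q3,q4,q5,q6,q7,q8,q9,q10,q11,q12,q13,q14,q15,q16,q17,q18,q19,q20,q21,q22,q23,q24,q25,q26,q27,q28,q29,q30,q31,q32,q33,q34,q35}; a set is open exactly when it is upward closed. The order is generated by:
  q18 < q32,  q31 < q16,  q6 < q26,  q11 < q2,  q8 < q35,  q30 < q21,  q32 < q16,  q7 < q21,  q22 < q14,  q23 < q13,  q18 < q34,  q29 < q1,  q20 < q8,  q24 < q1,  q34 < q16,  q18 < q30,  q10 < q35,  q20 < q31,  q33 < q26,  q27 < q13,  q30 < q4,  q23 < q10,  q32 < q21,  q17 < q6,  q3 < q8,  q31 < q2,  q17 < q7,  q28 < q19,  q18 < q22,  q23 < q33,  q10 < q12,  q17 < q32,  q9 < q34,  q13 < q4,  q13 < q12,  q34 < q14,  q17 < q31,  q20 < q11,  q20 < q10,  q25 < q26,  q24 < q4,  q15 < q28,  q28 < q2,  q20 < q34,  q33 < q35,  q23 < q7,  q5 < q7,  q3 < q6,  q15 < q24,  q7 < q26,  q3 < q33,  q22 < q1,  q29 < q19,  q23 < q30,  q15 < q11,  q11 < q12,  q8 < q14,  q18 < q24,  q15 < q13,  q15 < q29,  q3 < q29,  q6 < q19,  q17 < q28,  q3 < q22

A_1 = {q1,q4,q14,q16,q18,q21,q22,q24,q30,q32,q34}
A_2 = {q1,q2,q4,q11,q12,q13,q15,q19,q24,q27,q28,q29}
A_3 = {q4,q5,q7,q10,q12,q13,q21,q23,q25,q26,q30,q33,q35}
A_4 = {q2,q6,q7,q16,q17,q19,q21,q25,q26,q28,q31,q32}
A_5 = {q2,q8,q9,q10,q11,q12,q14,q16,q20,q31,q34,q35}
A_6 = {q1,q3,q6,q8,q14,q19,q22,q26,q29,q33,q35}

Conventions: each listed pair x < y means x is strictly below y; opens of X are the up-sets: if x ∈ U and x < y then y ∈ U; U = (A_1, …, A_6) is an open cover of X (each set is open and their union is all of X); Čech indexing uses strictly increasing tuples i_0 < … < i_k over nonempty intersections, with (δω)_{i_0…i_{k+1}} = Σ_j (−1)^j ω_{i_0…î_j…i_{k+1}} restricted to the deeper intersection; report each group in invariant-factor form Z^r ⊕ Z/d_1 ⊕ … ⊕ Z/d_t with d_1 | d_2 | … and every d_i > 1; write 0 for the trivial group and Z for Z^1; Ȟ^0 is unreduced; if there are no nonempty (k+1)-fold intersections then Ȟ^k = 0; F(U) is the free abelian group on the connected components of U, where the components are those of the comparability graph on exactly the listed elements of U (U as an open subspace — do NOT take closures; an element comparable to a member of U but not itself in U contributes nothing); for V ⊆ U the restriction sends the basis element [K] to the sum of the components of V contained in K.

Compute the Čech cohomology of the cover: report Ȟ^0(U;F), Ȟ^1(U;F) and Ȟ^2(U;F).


cover nerve:
  A12={q1,q4,q24} A13={q4,q21,q30} A14={q16,q21,q32} A15={q14,q16,q34} A16={q1,q14,q22} A23={q4,q12,q13} A24={q2,q19,q28} A25={q2,q11,q12} A26={q1,q19,q29} A34={q7,q21,q25,q26} A35={q10,q12,q35} A36={q26,q33,q35} A45={q2,q16,q31} A46={q6,q19,q26} A56={q8,q14,q35}
  A123={q4} A126={q1} A134={q21} A145={q16} A156={q14} A235={q12} A245={q2} A246={q19} A346={q26} A356={q35}
components per intersection:
  A1: {q1,q4,q14,q16,q18,q21,q22,q24,q30,q32,q34}
  A2: {q1,q2,q4,q11,q12,q13,q15,q19,q24,q27,q28,q29}
  A3: {q4,q5,q7,q10,q12,q13,q21,q23,q25,q26,q30,q33,q35}
  A4: {q2,q6,q7,q16,q17,q19,q21,q25,q26,q28,q31,q32}
  A5: {q2,q8,q9,q10,q11,q12,q14,q16,q20,q31,q34,q35}
  A6: {q1,q3,q6,q8,q14,q19,q22,q26,q29,q33,q35}
  A12: {q1,q4,q24}
  A13: {q4,q21,q30}
  A14: {q16,q21,q32}
  A15: {q14,q16,q34}
  A16: {q1,q14,q22}
  A23: {q4,q12,q13}
  A24: {q2,q19,q28}
  A25: {q2,q11,q12}
  A26: {q1,q19,q29}
  A34: {q7,q21,q25,q26}
  A35: {q10,q12,q35}
  A36: {q26,q33,q35}
  A45: {q2,q16,q31}
  A46: {q6,q19,q26}
  A56: {q8,q14,q35}
  A123: {q4}
  A126: {q1}
  A134: {q21}
  A145: {q16}
  A156: {q14}
  A235: {q12}
  A245: {q2}
  A246: {q19}
  A346: {q26}
  A356: {q35}
C dims 6,15,10; δ0: rk 5, SNF 1^5; δ1: rk 10, SNF 1^9·2
Ȟ^0: (6−5)−0=1 ⇒ Z
Ȟ^1: (15−10)−5=0 ⇒ 0
Ȟ^2: (10−0)−10=0 plus torsion [2] ⇒ Z/2

Ȟ^0 ≅ Z, Ȟ^1 ≅ 0, Ȟ^2 ≅ Z/2


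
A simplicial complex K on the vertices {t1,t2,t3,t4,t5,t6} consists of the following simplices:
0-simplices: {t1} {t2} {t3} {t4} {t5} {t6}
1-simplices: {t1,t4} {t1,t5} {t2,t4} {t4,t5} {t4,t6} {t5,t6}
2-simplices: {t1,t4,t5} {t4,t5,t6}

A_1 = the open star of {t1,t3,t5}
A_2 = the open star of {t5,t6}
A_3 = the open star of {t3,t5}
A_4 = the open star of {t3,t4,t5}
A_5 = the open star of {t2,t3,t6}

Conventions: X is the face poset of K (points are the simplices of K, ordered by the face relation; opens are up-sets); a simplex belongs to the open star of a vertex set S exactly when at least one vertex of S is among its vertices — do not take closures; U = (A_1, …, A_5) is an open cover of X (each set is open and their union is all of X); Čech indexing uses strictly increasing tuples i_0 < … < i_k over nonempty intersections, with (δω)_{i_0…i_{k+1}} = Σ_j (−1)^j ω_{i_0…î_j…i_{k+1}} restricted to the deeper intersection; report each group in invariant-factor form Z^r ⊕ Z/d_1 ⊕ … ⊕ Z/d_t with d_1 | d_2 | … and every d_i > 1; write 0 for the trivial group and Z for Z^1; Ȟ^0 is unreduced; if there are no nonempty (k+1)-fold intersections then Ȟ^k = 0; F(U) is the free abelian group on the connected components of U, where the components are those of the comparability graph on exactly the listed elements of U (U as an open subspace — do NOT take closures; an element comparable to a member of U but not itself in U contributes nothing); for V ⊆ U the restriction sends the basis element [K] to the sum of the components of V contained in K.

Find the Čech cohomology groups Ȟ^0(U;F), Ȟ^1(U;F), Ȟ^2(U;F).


intersection data:
  A1={{t1},{t3},{t5},{t1,t4},{t1,t5},{t4,t5},{t5,t6},{t1,t4,t5},{t4,t5,t6}} A2={{t5},{t6},{t1,t5},{t4,t5},{t4,t6},{t5,t6},{t1,t4,t5},{t4,t5,t6}} A3={{t3},{t5},{t1,t5},{t4,t5},{t5,t6},{t1,t4,t5},{t4,t5,t6}} A4={{t3},{t4},{t5},{t1,t4},{t1,t5},{t2,t4},{t4,t5},{t4,t6},{t5,t6},{t1,t4,t5},{t4,t5,t6}} A5={{t2},{t3},{t6},{t2,t4},{t4,t6},{t5,t6},{t4,t5,t6}}
  A12={{t5},{t1,t5},{t4,t5},{t5,t6},{t1,t4,t5},{t4,t5,t6}} A13={{t3},{t5},{t1,t5},{t4,t5},{t5,t6},{t1,t4,t5},{t4,t5,t6}} A14={{t3},{t5},{t1,t4},{t1,t5},{t4,t5},{t5,t6},{t1,t4,t5},{t4,t5,t6}} A15={{t3},{t5,t6},{t4,t5,t6}} A23={{t5},{t1,t5},{t4,t5},{t5,t6},{t1,t4,t5},{t4,t5,t6}} A24={{t5},{t1,t5},{t4,t5},{t4,t6},{t5,t6},{t1,t4,t5},{t4,t5,t6}} A25={{t6},{t4,t6},{t5,t6},{t4,t5,t6}} A34={{t3},{t5},{t1,t5},{t4,t5},{t5,t6},{t1,t4,t5},{t4,t5,t6}} A35={{t3},{t5,t6},{t4,t5,t6}} A45={{t3},{t2,t4},{t4,t6},{t5,t6},{t4,t5,t6}}
  A123={{t5},{t1,t5},{t4,t5},{t5,t6},{t1,t4,t5},{t4,t5,t6}} A124={{t5},{t1,t5},{t4,t5},{t5,t6},{t1,t4,t5},{t4,t5,t6}} A125={{t5,t6},{t4,t5,t6}} A134={{t3},{t5},{t1,t5},{t4,t5},{t5,t6},{t1,t4,t5},{t4,t5,t6}} A135={{t3},{t5,t6},{t4,t5,t6}} A145={{t3},{t5,t6},{t4,t5,t6}} A234={{t5},{t1,t5},{t4,t5},{t5,t6},{t1,t4,t5},{t4,t5,t6}} A235={{t5,t6},{t4,t5,t6}} A245={{t4,t6},{t5,t6},{t4,t5,t6}} A345={{t3},{t5,t6},{t4,t5,t6}}
  A1234={{t5},{t1,t5},{t4,t5},{t5,t6},{t1,t4,t5},{t4,t5,t6}} A1235={{t5,t6},{t4,t5,t6}} A1245={{t5,t6},{t4,t5,t6}} A1345={{t3},{t5,t6},{t4,t5,t6}} A2345={{t5,t6},{t4,t5,t6}}
  A12345={{t5,t6},{t4,t5,t6}}
components per intersection:
  A1: {{t1},{t5},{t1,t4},{t1,t5},{t4,t5},{t5,t6},{t1,t4,t5},{t4,t5,t6}} {{t3}}
  A2: {{t5},{t6},{t1,t5},{t4,t5},{t4,t6},{t5,t6},{t1,t4,t5},{t4,t5,t6}}
  A3: {{t3}} {{t5},{t1,t5},{t4,t5},{t5,t6},{t1,t4,t5},{t4,t5,t6}}
  A4: {{t3}} {{t4},{t5},{t1,t4},{t1,t5},{t2,t4},{t4,t5},{t4,t6},{t5,t6},{t1,t4,t5},{t4,t5,t6}}
  A5: {{t2},{t2,t4}} {{t3}} {{t6},{t4,t6},{t5,t6},{t4,t5,t6}}
  A12: {{t5},{t1,t5},{t4,t5},{t5,t6},{t1,t4,t5},{t4,t5,t6}}
  A13: {{t3}} {{t5},{t1,t5},{t4,t5},{t5,t6},{t1,t4,t5},{t4,t5,t6}}
  A14: {{t3}} {{t5},{t1,t4},{t1,t5},{t4,t5},{t5,t6},{t1,t4,t5},{t4,t5,t6}}
  A15: {{t3}} {{t5,t6},{t4,t5,t6}}
  A23: {{t5},{t1,t5},{t4,t5},{t5,t6},{t1,t4,t5},{t4,t5,t6}}
  A24: {{t5},{t1,t5},{t4,t5},{t4,t6},{t5,t6},{t1,t4,t5},{t4,t5,t6}}
  A25: {{t6},{t4,t6},{t5,t6},{t4,t5,t6}}
  A34: {{t3}} {{t5},{t1,t5},{t4,t5},{t5,t6},{t1,t4,t5},{t4,t5,t6}}
  A35: {{t3}} {{t5,t6},{t4,t5,t6}}
  A45: {{t3}} {{t2,t4}} {{t4,t6},{t5,t6},{t4,t5,t6}}
  A123: {{t5},{t1,t5},{t4,t5},{t5,t6},{t1,t4,t5},{t4,t5,t6}}
  A124: {{t5},{t1,t5},{t4,t5},{t5,t6},{t1,t4,t5},{t4,t5,t6}}
  A125: {{t5,t6},{t4,t5,t6}}
  A134: {{t3}} {{t5},{t1,t5},{t4,t5},{t5,t6},{t1,t4,t5},{t4,t5,t6}}
  A135: {{t3}} {{t5,t6},{t4,t5,t6}}
  A145: {{t3}} {{t5,t6},{t4,t5,t6}}
  A234: {{t5},{t1,t5},{t4,t5},{t5,t6},{t1,t4,t5},{t4,t5,t6}}
  A235: {{t5,t6},{t4,t5,t6}}
  A245: {{t4,t6},{t5,t6},{t4,t5,t6}}
  A345: {{t3}} {{t5,t6},{t4,t5,t6}}
  A1234: {{t5},{t1,t5},{t4,t5},{t5,t6},{t1,t4,t5},{t4,t5,t6}}
  A1235: {{t5,t6},{t4,t5,t6}}
  A1245: {{t5,t6},{t4,t5,t6}}
  A1345: {{t3}} {{t5,t6},{t4,t5,t6}}
  A2345: {{t5,t6},{t4,t5,t6}}
  A12345: {{t5,t6},{t4,t5,t6}}
C dims 10,17,14,6; δ0: rk 8, SNF 1^8; δ1: rk 9, SNF 1^9; δ2: rk 5, SNF 1^5
Ȟ^0 = (10 − 8) − 0 = 2, so Ȟ^0 ≅ Z^2
Ȟ^1 = (17 − 9) − 8 = 0, so Ȟ^1 ≅ 0
Ȟ^2 = (14 − 5) − 9 = 0, so Ȟ^2 ≅ 0

Ȟ^0 = Z^2,  Ȟ^1 = 0,  Ȟ^2 = 0


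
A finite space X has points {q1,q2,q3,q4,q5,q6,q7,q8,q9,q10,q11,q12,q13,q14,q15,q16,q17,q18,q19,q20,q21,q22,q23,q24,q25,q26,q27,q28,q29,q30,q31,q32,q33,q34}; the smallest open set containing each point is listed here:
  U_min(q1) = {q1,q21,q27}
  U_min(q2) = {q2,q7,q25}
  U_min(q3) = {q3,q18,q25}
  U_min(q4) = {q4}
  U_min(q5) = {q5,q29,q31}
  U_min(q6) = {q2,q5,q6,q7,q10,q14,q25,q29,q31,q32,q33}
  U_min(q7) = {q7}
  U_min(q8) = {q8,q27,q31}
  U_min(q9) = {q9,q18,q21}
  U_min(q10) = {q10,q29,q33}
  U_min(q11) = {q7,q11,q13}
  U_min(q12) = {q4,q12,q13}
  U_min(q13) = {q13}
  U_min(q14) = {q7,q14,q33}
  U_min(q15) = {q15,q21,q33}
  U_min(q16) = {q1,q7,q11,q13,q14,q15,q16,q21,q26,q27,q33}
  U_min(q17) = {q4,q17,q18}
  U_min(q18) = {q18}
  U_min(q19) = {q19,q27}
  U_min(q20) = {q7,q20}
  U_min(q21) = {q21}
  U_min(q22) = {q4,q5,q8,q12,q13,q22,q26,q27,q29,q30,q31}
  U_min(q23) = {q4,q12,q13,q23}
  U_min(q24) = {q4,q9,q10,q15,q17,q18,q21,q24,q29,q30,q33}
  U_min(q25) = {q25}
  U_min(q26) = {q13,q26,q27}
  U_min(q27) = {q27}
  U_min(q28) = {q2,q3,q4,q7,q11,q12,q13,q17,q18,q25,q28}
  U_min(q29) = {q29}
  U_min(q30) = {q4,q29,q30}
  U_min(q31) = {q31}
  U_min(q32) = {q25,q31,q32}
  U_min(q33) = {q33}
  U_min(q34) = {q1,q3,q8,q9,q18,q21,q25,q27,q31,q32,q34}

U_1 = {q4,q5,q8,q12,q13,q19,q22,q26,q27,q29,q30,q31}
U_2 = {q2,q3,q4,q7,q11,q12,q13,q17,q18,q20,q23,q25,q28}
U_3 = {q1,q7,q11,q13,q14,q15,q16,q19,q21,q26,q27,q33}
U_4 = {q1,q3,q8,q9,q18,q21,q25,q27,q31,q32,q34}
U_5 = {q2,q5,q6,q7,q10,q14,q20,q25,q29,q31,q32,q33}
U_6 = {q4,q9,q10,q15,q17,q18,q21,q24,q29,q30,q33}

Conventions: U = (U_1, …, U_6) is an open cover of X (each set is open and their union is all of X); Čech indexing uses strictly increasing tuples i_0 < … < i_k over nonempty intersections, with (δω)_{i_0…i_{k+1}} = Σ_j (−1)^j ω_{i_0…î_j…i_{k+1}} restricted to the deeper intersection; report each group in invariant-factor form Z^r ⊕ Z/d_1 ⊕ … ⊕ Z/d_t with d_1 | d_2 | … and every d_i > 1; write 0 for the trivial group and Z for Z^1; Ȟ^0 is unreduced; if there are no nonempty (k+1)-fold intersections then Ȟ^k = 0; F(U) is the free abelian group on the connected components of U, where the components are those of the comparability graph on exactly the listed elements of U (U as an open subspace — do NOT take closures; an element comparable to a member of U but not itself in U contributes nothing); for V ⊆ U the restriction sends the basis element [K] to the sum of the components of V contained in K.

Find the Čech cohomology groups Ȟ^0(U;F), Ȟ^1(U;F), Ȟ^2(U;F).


cover nerve:
  U12={q4,q12,q13} U13={q13,q19,q26,q27} U14={q8,q27,q31} U15={q5,q29,q31} U16={q4,q29,q30} U23={q7,q11,q13} U24={q3,q18,q25} U25={q2,q7,q20,q25} U26={q4,q17,q18} U34={q1,q21,q27} U35={q7,q14,q33} U36={q15,q21,q33} U45={q25,q31,q32} U46={q9,q18,q21} U56={q10,q29,q33}
  U123={q13} U126={q4} U134={q27} U145={q31} U156={q29} U235={q7} U245={q25} U246={q18} U346={q21} U356={q33}
components per intersection:
  U1: {q4,q5,q8,q12,q13,q19,q22,q26,q27,q29,q30,q31}
  U2: {q2,q3,q4,q7,q11,q12,q13,q17,q18,q20,q23,q25,q28}
  U3: {q1,q7,q11,q13,q14,q15,q16,q19,q21,q26,q27,q33}
  U4: {q1,q3,q8,q9,q18,q21,q25,q27,q31,q32,q34}
  U5: {q2,q5,q6,q7,q10,q14,q20,q25,q29,q31,q32,q33}
  U6: {q4,q9,q10,q15,q17,q18,q21,q24,q29,q30,q33}
  U12: {q4,q12,q13}
  U13: {q13,q19,q26,q27}
  U14: {q8,q27,q31}
  U15: {q5,q29,q31}
  U16: {q4,q29,q30}
  U23: {q7,q11,q13}
  U24: {q3,q18,q25}
  U25: {q2,q7,q20,q25}
  U26: {q4,q17,q18}
  U34: {q1,q21,q27}
  U35: {q7,q14,q33}
  U36: {q15,q21,q33}
  U45: {q25,q31,q32}
  U46: {q9,q18,q21}
  U56: {q10,q29,q33}
  U123: {q13}
  U126: {q4}
  U134: {q27}
  U145: {q31}
  U156: {q29}
  U235: {q7}
  U245: {q25}
  U246: {q18}
  U346: {q21}
  U356: {q33}
C dims 6,15,10; δ0: rk 5, SNF 1^5; δ1: rk 10, SNF 1^9·2
Ȟ^0: (6−5)−0=1 ⇒ Z
Ȟ^1: (15−10)−5=0 ⇒ 0
Ȟ^2: (10−0)−10=0 plus torsion [2] ⇒ Z/2

Ȟ^0 = Z,  Ȟ^1 = 0,  Ȟ^2 = Z/2


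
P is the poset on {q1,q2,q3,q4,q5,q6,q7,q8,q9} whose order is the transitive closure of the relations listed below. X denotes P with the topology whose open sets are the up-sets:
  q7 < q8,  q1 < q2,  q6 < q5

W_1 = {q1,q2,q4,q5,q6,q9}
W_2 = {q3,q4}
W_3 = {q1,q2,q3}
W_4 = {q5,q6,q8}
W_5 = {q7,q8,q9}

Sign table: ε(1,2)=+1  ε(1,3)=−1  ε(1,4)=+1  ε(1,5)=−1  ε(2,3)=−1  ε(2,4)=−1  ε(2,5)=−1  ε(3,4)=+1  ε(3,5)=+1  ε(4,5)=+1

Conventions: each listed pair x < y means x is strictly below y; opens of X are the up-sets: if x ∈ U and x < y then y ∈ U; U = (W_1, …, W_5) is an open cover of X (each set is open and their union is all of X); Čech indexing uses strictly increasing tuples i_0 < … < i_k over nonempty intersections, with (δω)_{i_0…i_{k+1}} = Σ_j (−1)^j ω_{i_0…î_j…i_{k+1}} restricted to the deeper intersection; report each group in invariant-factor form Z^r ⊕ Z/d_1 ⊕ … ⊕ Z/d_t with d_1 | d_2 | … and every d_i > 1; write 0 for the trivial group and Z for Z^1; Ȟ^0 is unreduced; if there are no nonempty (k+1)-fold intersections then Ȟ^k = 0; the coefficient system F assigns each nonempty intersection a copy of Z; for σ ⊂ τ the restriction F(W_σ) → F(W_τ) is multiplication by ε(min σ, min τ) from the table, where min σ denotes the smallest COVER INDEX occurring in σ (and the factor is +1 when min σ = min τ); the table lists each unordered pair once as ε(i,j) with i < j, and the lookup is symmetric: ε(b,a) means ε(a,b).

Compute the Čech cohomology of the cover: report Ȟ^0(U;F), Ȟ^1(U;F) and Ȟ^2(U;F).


Ȟ^0(U;F) ≅ 0, Ȟ^1(U;F) ≅ Z ⊕ Z/2 and Ȟ^2(U;F) ≅ 0

intersection data:
  W12={q4} W13={q1,q2} W14={q5,q6} W15={q9} W23={q3} W45={q8}
C dims 5,6; δ0: rk 5, SNF 1^4·2
Ȟ^0 = (5 − 5) − 0 = 0, so Ȟ^0 ≅ 0
Ȟ^1 = (6 − 0) − 5 = 1 plus torsion [2], so Ȟ^1 ≅ Z ⊕ Z/2
Ȟ^2 = (0 − 0) − 0 = 0, so Ȟ^2 ≅ 0


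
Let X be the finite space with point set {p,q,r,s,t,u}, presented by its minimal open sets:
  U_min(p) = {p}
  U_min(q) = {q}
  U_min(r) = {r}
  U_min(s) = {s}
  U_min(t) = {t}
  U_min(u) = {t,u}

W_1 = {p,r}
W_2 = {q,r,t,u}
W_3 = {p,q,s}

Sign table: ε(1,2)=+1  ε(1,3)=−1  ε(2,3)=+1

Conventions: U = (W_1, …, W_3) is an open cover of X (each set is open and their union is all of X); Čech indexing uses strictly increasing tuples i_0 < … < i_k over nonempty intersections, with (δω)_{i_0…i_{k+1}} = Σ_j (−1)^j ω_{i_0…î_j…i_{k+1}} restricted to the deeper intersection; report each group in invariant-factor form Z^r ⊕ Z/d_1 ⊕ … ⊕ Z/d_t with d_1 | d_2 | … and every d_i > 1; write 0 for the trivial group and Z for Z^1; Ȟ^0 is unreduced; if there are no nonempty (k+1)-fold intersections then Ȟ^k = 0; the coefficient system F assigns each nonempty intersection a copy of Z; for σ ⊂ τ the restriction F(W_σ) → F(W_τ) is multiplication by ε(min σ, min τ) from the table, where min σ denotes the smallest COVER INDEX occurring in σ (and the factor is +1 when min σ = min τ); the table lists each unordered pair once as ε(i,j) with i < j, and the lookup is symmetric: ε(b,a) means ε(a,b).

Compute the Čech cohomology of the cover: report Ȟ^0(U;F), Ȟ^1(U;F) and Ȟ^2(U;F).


Ȟ^0(U;F) ≅ 0, Ȟ^1(U;F) ≅ Z/2, Ȟ^2(U;F) ≅ 0

nerve of the cover:
  W12={r} W13={p} W23={q}
C dims 3,3; δ0: rk 3, SNF 1^2·2
Ȟ^0 = (3 − 3) − 0 = 0, so Ȟ^0 ≅ 0
Ȟ^1 = (3 − 0) − 3 = 0 plus torsion [2], so Ȟ^1 ≅ Z/2
Ȟ^2 = (0 − 0) − 0 = 0, so Ȟ^2 ≅ 0


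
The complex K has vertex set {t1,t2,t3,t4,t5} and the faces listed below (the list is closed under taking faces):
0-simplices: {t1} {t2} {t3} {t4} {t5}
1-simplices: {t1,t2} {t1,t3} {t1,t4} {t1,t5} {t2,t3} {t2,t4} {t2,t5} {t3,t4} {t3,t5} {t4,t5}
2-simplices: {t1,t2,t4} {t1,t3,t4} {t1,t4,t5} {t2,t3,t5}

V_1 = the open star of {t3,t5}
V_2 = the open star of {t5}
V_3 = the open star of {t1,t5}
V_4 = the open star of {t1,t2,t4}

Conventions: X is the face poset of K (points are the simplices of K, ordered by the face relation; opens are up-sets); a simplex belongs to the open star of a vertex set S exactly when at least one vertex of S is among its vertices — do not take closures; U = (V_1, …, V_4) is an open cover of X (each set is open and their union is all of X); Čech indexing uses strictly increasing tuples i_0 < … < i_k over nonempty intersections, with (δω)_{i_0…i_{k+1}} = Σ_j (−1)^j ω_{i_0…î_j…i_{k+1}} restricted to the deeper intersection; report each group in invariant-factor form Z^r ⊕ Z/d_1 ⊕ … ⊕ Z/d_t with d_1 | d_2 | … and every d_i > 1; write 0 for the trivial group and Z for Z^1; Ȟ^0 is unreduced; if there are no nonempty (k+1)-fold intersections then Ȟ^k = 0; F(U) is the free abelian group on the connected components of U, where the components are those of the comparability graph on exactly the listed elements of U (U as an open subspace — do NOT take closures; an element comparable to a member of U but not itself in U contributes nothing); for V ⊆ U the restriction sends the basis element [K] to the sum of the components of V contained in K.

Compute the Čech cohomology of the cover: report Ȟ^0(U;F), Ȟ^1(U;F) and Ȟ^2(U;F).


Ȟ^0(U;F) ≅ Z, Ȟ^1(U;F) ≅ Z^2, Ȟ^2(U;F) ≅ 0

nerve of the cover:
  V1={{t3},{t5},{t1,t3},{t1,t5},{t2,t3},{t2,t5},{t3,t4},{t3,t5},{t4,t5},{t1,t3,t4},{t1,t4,t5},{t2,t3,t5}} V2={{t5},{t1,t5},{t2,t5},{t3,t5},{t4,t5},{t1,t4,t5},{t2,t3,t5}} V3={{t1},{t5},{t1,t2},{t1,t3},{t1,t4},{t1,t5},{t2,t5},{t3,t5},{t4,t5},{t1,t2,t4},{t1,t3,t4},{t1,t4,t5},{t2,t3,t5}} V4={{t1},{t2},{t4},{t1,t2},{t1,t3},{t1,t4},{t1,t5},{t2,t3},{t2,t4},{t2,t5},{t3,t4},{t4,t5},{t1,t2,t4},{t1,t3,t4},{t1,t4,t5},{t2,t3,t5}}
  V12={{t5},{t1,t5},{t2,t5},{t3,t5},{t4,t5},{t1,t4,t5},{t2,t3,t5}} V13={{t5},{t1,t3},{t1,t5},{t2,t5},{t3,t5},{t4,t5},{t1,t3,t4},{t1,t4,t5},{t2,t3,t5}} V14={{t1,t3},{t1,t5},{t2,t3},{t2,t5},{t3,t4},{t4,t5},{t1,t3,t4},{t1,t4,t5},{t2,t3,t5}} V23={{t5},{t1,t5},{t2,t5},{t3,t5},{t4,t5},{t1,t4,t5},{t2,t3,t5}} V24={{t1,t5},{t2,t5},{t4,t5},{t1,t4,t5},{t2,t3,t5}} V34={{t1},{t1,t2},{t1,t3},{t1,t4},{t1,t5},{t2,t5},{t4,t5},{t1,t2,t4},{t1,t3,t4},{t1,t4,t5},{t2,t3,t5}}
  V123={{t5},{t1,t5},{t2,t5},{t3,t5},{t4,t5},{t1,t4,t5},{t2,t3,t5}} V124={{t1,t5},{t2,t5},{t4,t5},{t1,t4,t5},{t2,t3,t5}} V134={{t1,t3},{t1,t5},{t2,t5},{t4,t5},{t1,t3,t4},{t1,t4,t5},{t2,t3,t5}} V234={{t1,t5},{t2,t5},{t4,t5},{t1,t4,t5},{t2,t3,t5}}
  V1234={{t1,t5},{t2,t5},{t4,t5},{t1,t4,t5},{t2,t3,t5}}
components per intersection:
  V1: {{t3},{t5},{t1,t3},{t1,t5},{t2,t3},{t2,t5},{t3,t4},{t3,t5},{t4,t5},{t1,t3,t4},{t1,t4,t5},{t2,t3,t5}}
  V2: {{t5},{t1,t5},{t2,t5},{t3,t5},{t4,t5},{t1,t4,t5},{t2,t3,t5}}
  V3: {{t1},{t5},{t1,t2},{t1,t3},{t1,t4},{t1,t5},{t2,t5},{t3,t5},{t4,t5},{t1,t2,t4},{t1,t3,t4},{t1,t4,t5},{t2,t3,t5}}
  V4: {{t1},{t2},{t4},{t1,t2},{t1,t3},{t1,t4},{t1,t5},{t2,t3},{t2,t4},{t2,t5},{t3,t4},{t4,t5},{t1,t2,t4},{t1,t3,t4},{t1,t4,t5},{t2,t3,t5}}
  V12: {{t5},{t1,t5},{t2,t5},{t3,t5},{t4,t5},{t1,t4,t5},{t2,t3,t5}}
  V13: {{t5},{t1,t5},{t2,t5},{t3,t5},{t4,t5},{t1,t4,t5},{t2,t3,t5}} {{t1,t3},{t1,t3,t4}}
  V14: {{t1,t3},{t3,t4},{t1,t3,t4}} {{t1,t5},{t4,t5},{t1,t4,t5}} {{t2,t3},{t2,t5},{t2,t3,t5}}
  V23: {{t5},{t1,t5},{t2,t5},{t3,t5},{t4,t5},{t1,t4,t5},{t2,t3,t5}}
  V24: {{t1,t5},{t4,t5},{t1,t4,t5}} {{t2,t5},{t2,t3,t5}}
  V34: {{t1},{t1,t2},{t1,t3},{t1,t4},{t1,t5},{t4,t5},{t1,t2,t4},{t1,t3,t4},{t1,t4,t5}} {{t2,t5},{t2,t3,t5}}
  V123: {{t5},{t1,t5},{t2,t5},{t3,t5},{t4,t5},{t1,t4,t5},{t2,t3,t5}}
  V124: {{t1,t5},{t4,t5},{t1,t4,t5}} {{t2,t5},{t2,t3,t5}}
  V134: {{t1,t3},{t1,t3,t4}} {{t1,t5},{t4,t5},{t1,t4,t5}} {{t2,t5},{t2,t3,t5}}
  V234: {{t1,t5},{t4,t5},{t1,t4,t5}} {{t2,t5},{t2,t3,t5}}
  V1234: {{t1,t5},{t4,t5},{t1,t4,t5}} {{t2,t5},{t2,t3,t5}}
C dims 4,11,8,2; δ0: rk 3, SNF 1^3; δ1: rk 6, SNF 1^6; δ2: rk 2, SNF 1^2
Ȟ^0 = (4 − 3) − 0 = 1, so Ȟ^0 ≅ Z
Ȟ^1 = (11 − 6) − 3 = 2, so Ȟ^1 ≅ Z^2
Ȟ^2 = (8 − 2) − 6 = 0, so Ȟ^2 ≅ 0


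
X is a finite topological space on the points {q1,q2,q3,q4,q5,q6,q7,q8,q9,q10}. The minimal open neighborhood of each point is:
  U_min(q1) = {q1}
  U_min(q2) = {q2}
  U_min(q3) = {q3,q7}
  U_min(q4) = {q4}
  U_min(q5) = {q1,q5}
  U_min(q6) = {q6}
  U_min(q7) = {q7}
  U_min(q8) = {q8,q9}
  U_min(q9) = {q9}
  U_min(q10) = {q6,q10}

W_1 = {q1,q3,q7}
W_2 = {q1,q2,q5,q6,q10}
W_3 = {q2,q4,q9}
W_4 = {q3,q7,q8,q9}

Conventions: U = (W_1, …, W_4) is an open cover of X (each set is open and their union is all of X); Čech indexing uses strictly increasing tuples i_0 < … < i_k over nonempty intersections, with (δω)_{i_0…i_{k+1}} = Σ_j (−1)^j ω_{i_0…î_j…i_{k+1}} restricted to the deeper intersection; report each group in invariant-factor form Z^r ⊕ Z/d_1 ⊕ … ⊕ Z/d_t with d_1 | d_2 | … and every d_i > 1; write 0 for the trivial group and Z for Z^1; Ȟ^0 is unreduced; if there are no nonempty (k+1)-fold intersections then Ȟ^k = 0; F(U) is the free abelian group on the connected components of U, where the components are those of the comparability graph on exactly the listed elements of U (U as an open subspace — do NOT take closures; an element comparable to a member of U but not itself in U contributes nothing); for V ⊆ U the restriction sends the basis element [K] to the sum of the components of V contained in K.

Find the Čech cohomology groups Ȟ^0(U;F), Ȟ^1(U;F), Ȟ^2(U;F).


nonempty intersections:
  W12={q1} W14={q3,q7} W23={q2} W34={q9}
components per intersection:
  W1: {q1} {q3,q7}
  W2: {q1,q5} {q2} {q6,q10}
  W3: {q2} {q4} {q9}
  W4: {q3,q7} {q8,q9}
  W12: {q1}
  W14: {q3,q7}
  W23: {q2}
  W34: {q9}
C dims 10,4; δ0: rk 4, SNF 1^4
Ȟ^0: (10−4)−0=6 ⇒ Z^6
Ȟ^1: (4−0)−4=0 ⇒ 0
Ȟ^2: (0−0)−0=0 ⇒ 0

Ȟ^0(U;F) ≅ Z^6, Ȟ^1(U;F) ≅ 0, Ȟ^2(U;F) ≅ 0


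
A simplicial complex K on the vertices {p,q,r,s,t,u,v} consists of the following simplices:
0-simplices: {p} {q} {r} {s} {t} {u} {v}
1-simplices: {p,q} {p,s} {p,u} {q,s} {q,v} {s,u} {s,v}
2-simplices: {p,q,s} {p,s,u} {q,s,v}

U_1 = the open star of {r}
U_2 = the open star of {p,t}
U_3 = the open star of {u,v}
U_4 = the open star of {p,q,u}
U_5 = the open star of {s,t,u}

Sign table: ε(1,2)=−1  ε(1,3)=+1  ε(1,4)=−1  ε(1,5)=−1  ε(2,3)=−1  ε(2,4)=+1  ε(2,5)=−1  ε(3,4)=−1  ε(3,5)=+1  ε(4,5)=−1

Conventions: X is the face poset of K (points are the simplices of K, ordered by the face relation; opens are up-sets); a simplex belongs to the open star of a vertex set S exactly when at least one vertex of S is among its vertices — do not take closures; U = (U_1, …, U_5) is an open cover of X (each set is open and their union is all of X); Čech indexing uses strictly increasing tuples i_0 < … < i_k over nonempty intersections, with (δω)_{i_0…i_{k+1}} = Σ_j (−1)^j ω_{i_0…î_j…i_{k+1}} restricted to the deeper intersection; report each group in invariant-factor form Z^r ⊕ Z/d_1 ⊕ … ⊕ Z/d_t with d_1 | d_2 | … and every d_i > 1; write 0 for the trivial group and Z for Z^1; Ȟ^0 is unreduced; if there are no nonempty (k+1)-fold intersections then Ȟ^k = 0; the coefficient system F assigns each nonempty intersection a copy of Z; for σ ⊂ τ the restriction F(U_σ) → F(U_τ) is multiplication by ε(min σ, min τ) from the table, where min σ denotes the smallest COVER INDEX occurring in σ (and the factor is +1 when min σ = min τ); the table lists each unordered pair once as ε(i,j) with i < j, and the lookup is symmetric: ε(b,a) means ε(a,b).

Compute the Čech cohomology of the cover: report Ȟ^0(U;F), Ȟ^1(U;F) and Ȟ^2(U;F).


nonempty overlaps:
  U1={{r}} U2={{p},{t},{p,q},{p,s},{p,u},{p,q,s},{p,s,u}} U3={{u},{v},{p,u},{q,v},{s,u},{s,v},{p,s,u},{q,s,v}} U4={{p},{q},{u},{p,q},{p,s},{p,u},{q,s},{q,v},{s,u},{p,q,s},{p,s,u},{q,s,v}} U5={{s},{t},{u},{p,s},{p,u},{q,s},{s,u},{s,v},{p,q,s},{p,s,u},{q,s,v}}
  U23={{p,u},{p,s,u}} U24={{p},{p,q},{p,s},{p,u},{p,q,s},{p,s,u}} U25={{t},{p,s},{p,u},{p,q,s},{p,s,u}} U34={{u},{p,u},{q,v},{s,u},{p,s,u},{q,s,v}} U35={{u},{p,u},{s,u},{s,v},{p,s,u},{q,s,v}} U45={{u},{p,s},{p,u},{q,s},{s,u},{p,q,s},{p,s,u},{q,s,v}}
  U234={{p,u},{p,s,u}} U235={{p,u},{p,s,u}} U245={{p,s},{p,u},{p,q,s},{p,s,u}} U345={{u},{p,u},{s,u},{p,s,u},{q,s,v}}
  U2345={{p,u},{p,s,u}}
C dims 5,6,4,1; δ0: rk 3, SNF 1^3; δ1: rk 3, SNF 1^3; δ2: rk 1, SNF 1^1
degree 0: 5−3−0 = 2 → Ȟ^0 ≅ Z^2
degree 1: 6−3−3 = 0 → Ȟ^1 ≅ 0
degree 2: 4−1−3 = 0 → Ȟ^2 ≅ 0

Ȟ^0 = Z^2; Ȟ^1 = 0; Ȟ^2 = 0


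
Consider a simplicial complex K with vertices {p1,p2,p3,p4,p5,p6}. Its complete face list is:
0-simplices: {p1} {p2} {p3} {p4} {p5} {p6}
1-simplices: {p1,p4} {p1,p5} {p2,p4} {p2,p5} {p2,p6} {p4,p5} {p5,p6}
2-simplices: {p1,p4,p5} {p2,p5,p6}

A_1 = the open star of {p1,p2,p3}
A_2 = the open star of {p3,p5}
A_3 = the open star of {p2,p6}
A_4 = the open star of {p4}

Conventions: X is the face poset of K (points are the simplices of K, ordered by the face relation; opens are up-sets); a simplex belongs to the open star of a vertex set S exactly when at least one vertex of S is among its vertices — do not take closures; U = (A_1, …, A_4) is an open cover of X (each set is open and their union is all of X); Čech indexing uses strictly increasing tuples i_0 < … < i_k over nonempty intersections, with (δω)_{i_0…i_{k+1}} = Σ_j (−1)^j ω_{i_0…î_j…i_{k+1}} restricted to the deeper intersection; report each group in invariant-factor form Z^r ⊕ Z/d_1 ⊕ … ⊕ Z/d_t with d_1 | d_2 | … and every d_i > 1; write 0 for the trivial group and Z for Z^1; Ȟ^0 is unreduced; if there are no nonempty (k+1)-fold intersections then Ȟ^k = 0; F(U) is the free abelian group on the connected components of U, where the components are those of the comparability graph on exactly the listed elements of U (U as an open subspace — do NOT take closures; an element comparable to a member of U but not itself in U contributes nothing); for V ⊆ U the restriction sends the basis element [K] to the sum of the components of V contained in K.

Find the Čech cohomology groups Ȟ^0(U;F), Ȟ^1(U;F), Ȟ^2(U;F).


nerve of the cover:
  A1={{p1},{p2},{p3},{p1,p4},{p1,p5},{p2,p4},{p2,p5},{p2,p6},{p1,p4,p5},{p2,p5,p6}} A2={{p3},{p5},{p1,p5},{p2,p5},{p4,p5},{p5,p6},{p1,p4,p5},{p2,p5,p6}} A3={{p2},{p6},{p2,p4},{p2,p5},{p2,p6},{p5,p6},{p2,p5,p6}} A4={{p4},{p1,p4},{p2,p4},{p4,p5},{p1,p4,p5}}
  A12={{p3},{p1,p5},{p2,p5},{p1,p4,p5},{p2,p5,p6}} A13={{p2},{p2,p4},{p2,p5},{p2,p6},{p2,p5,p6}} A14={{p1,p4},{p2,p4},{p1,p4,p5}} A23={{p2,p5},{p5,p6},{p2,p5,p6}} A24={{p4,p5},{p1,p4,p5}} A34={{p2,p4}}
  A123={{p2,p5},{p2,p5,p6}} A124={{p1,p4,p5}} A134={{p2,p4}}
components per intersection:
  A1: {{p1},{p1,p4},{p1,p5},{p1,p4,p5}} {{p2},{p2,p4},{p2,p5},{p2,p6},{p2,p5,p6}} {{p3}}
  A2: {{p3}} {{p5},{p1,p5},{p2,p5},{p4,p5},{p5,p6},{p1,p4,p5},{p2,p5,p6}}
  A3: {{p2},{p6},{p2,p4},{p2,p5},{p2,p6},{p5,p6},{p2,p5,p6}}
  A4: {{p4},{p1,p4},{p2,p4},{p4,p5},{p1,p4,p5}}
  A12: {{p3}} {{p1,p5},{p1,p4,p5}} {{p2,p5},{p2,p5,p6}}
  A13: {{p2},{p2,p4},{p2,p5},{p2,p6},{p2,p5,p6}}
  A14: {{p1,p4},{p1,p4,p5}} {{p2,p4}}
  A23: {{p2,p5},{p5,p6},{p2,p5,p6}}
  A24: {{p4,p5},{p1,p4,p5}}
  A34: {{p2,p4}}
  A123: {{p2,p5},{p2,p5,p6}}
  A124: {{p1,p4,p5}}
  A134: {{p2,p4}}
C dims 7,9,3; δ0: rk 5, SNF 1^5; δ1: rk 3, SNF 1^3
Ȟ^0 = (7 − 5) − 0 = 2, so Ȟ^0 ≅ Z^2
Ȟ^1 = (9 − 3) − 5 = 1, so Ȟ^1 ≅ Z
Ȟ^2 = (3 − 0) − 3 = 0, so Ȟ^2 ≅ 0

Ȟ^0 = Z^2; Ȟ^1 = Z; Ȟ^2 = 0
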